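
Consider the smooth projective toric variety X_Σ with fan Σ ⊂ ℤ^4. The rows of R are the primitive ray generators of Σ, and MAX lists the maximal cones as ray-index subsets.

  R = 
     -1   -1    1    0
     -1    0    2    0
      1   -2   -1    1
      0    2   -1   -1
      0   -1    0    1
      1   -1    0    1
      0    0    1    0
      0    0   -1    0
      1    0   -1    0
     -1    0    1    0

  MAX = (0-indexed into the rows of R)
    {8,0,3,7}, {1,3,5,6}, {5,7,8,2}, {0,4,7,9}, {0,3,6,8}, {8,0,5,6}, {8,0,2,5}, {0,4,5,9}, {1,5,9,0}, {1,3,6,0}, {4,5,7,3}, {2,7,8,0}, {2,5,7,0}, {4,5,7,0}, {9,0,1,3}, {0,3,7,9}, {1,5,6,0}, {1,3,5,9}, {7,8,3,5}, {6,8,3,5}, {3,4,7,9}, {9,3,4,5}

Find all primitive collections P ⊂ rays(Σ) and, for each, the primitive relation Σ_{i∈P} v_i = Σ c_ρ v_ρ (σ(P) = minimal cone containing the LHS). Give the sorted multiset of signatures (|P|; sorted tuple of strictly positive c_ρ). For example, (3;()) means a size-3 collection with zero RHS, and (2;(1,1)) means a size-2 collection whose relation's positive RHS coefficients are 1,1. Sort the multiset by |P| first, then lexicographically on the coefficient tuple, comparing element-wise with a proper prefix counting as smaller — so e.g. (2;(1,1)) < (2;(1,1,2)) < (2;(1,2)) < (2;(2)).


Σ has 17 primitive collections:

  P = {6,7}:  v_{6} + v_{7} = 0  ⟹  sig = (2;())
  P = {8,9}:  v_{8} + v_{9} = 0  ⟹  sig = (2;())
  P = {1,7}:  v_{1} + v_{7} = v_{9}  ⟹  sig = (2;(1))
  P = {1,8}:  v_{1} + v_{8} = v_{6}  ⟹  sig = (2;(1))
  P = {6,9}:  v_{6} + v_{9} = v_{1}  ⟹  sig = (2;(1))
  P = {1,2}:  v_{1} + v_{2} = v_{0} + v_{5}  ⟹  sig = (2;(1,1))
  P = {2,3}:  v_{2} + v_{3} = v_{7} + v_{8}  ⟹  sig = (2;(1,1))
  P = {4,6}:  v_{4} + v_{6} = v_{5} + v_{9}  ⟹  sig = (2;(1,1))
  P = {4,8}:  v_{4} + v_{8} = v_{5} + v_{7}  ⟹  sig = (2;(1,1))
  P = {2,6}:  v_{2} + v_{6} = v_{0} + v_{5} + v_{8}  ⟹  sig = (2;(1,1,1))
  P = {2,9}:  v_{2} + v_{9} = v_{0} + v_{5} + v_{7}  ⟹  sig = (2;(1,1,1))
  P = {1,4}:  v_{1} + v_{4} = v_{5} + 2·v_{9}  ⟹  sig = (2;(1,2))
  P = {2,4}:  v_{2} + v_{4} = v_{0} + 2·v_{5} + 2·v_{7}  ⟹  sig = (2;(1,2,2))
  P = {0,3,5}:  v_{0} + v_{3} + v_{5} = 0  ⟹  sig = (3;())
  P = {5,7,9}:  v_{5} + v_{7} + v_{9} = v_{4}  ⟹  sig = (3;(1))
  P = {0,3,4}:  v_{0} + v_{3} + v_{4} = v_{7} + v_{9}  ⟹  sig = (3;(1,1))
  P = {0,5,7,8}:  v_{0} + v_{5} + v_{7} + v_{8} = v_{2}  ⟹  sig = (4;(1))

Hence PRS(X_Σ) =
{ (2;()) ×2,  (2;(1)) ×3,  (2;(1,1)) ×4,  (2;(1,1,1)) ×2,  (2;(1,2)),  (2;(1,2,2)),  (3;()),  (3;(1)),  (3;(1,1)),  (4;(1)) }


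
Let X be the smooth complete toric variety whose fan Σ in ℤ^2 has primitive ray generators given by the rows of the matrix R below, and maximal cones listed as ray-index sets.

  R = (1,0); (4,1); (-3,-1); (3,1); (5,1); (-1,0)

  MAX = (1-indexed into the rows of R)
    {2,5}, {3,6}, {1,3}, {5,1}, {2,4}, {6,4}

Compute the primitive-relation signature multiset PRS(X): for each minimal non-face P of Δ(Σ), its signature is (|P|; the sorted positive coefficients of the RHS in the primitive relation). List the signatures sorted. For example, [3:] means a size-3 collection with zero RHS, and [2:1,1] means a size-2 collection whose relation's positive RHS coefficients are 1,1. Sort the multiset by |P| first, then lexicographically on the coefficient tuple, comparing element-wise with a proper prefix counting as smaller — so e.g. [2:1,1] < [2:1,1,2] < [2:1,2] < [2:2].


Primitive collections (9):

  {1,6}:  v_{1} + v_{6} = 0  ⇒ sig = [2:]
  {3,4}:  v_{3} + v_{4} = 0  ⇒ sig = [2:]
  {1,2}:  v_{1} + v_{2} = v_{5}  ⇒ sig = [2:1]
  {1,4}:  v_{1} + v_{4} = v_{2}  ⇒ sig = [2:1]
  {2,3}:  v_{2} + v_{3} = v_{1}  ⇒ sig = [2:1]
  {2,6}:  v_{2} + v_{6} = v_{4}  ⇒ sig = [2:1]
  {5,6}:  v_{5} + v_{6} = v_{2}  ⇒ sig = [2:1]
  {3,5}:  v_{3} + v_{5} = 2·v_{1}  ⇒ sig = [2:2]
  {4,5}:  v_{4} + v_{5} = 2·v_{2}  ⇒ sig = [2:2]

Hence PRS(X_Σ) =
    [2:]
    [2:]
    [2:1]
    [2:1]
    [2:1]
    [2:1]
    [2:1]
    [2:2]
    [2:2]


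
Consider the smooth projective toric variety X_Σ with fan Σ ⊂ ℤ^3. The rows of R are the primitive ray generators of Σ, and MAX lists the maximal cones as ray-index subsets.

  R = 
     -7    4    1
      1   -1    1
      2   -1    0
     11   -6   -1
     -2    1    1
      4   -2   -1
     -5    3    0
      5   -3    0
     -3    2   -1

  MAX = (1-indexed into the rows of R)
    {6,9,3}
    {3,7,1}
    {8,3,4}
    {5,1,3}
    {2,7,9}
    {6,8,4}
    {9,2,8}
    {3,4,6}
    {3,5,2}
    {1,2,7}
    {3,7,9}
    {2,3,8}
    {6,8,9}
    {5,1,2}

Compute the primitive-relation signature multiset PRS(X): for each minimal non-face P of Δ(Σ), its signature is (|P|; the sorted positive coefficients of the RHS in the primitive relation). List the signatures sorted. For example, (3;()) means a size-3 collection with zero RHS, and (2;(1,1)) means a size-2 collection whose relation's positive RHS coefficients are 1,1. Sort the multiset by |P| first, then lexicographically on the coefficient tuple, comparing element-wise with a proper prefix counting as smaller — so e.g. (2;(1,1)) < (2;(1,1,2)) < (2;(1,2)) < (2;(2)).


The 20 primitive collections of Σ (r=9, n=3):

  P = {7,8}:  v_{7} + v_{8} = 0  →  sig = (2;())
  P = {1,8}:  v_{1} + v_{8} = v_{5}  →  sig = (2;(1))
  P = {2,6}:  v_{2} + v_{6} = v_{8}  →  sig = (2;(1))
  P = {5,6}:  v_{5} + v_{6} = v_{3}  →  sig = (2;(1))
  P = {5,7}:  v_{5} + v_{7} = v_{1}  →  sig = (2;(1))
  P = {5,9}:  v_{5} + v_{9} = v_{7}  →  sig = (2;(1))
  P = {1,6}:  v_{1} + v_{6} = v_{3} + v_{7}  →  sig = (2;(1,1))
  P = {4,7}:  v_{4} + v_{7} = v_{3} + v_{6}  →  sig = (2;(1,1))
  P = {5,8}:  v_{5} + v_{8} = v_{2} + v_{3}  →  sig = (2;(1,1))
  P = {6,7}:  v_{6} + v_{7} = v_{3} + v_{9}  →  sig = (2;(1,1))
  P = {2,4}:  v_{2} + v_{4} = v_{3} + 2·v_{8}  →  sig = (2;(1,2))
  P = {4,5}:  v_{4} + v_{5} = 2·v_{3} + v_{8}  →  sig = (2;(1,2))
  P = {1,4}:  v_{1} + v_{4} = 2·v_{3}  →  sig = (2;(2))
  P = {1,9}:  v_{1} + v_{9} = 2·v_{7}  →  sig = (2;(2))
  P = {4,9}:  v_{4} + v_{9} = 2·v_{6}  →  sig = (2;(2))
  P = {2,3,9}:  v_{2} + v_{3} + v_{9} = 0  →  sig = (3;())
  P = {2,3,7}:  v_{2} + v_{3} + v_{7} = v_{5}  →  sig = (3;(1))
  P = {3,6,8}:  v_{3} + v_{6} + v_{8} = v_{4}  →  sig = (3;(1))
  P = {3,8,9}:  v_{3} + v_{8} + v_{9} = v_{6}  →  sig = (3;(1))
  P = {1,2,3}:  v_{1} + v_{2} + v_{3} = 2·v_{5}  →  sig = (3;(2))

so the primitive-relation signature multiset is
    |P|=2: 15 collections, coeffs (), (1), (1), (1), (1), (1), (1,1), (1,1), (1,1), (1,1), (1,2), (1,2), (2), (2), (2)
    |P|=3: 5 collections, coeffs (), (1), (1), (1), (2)


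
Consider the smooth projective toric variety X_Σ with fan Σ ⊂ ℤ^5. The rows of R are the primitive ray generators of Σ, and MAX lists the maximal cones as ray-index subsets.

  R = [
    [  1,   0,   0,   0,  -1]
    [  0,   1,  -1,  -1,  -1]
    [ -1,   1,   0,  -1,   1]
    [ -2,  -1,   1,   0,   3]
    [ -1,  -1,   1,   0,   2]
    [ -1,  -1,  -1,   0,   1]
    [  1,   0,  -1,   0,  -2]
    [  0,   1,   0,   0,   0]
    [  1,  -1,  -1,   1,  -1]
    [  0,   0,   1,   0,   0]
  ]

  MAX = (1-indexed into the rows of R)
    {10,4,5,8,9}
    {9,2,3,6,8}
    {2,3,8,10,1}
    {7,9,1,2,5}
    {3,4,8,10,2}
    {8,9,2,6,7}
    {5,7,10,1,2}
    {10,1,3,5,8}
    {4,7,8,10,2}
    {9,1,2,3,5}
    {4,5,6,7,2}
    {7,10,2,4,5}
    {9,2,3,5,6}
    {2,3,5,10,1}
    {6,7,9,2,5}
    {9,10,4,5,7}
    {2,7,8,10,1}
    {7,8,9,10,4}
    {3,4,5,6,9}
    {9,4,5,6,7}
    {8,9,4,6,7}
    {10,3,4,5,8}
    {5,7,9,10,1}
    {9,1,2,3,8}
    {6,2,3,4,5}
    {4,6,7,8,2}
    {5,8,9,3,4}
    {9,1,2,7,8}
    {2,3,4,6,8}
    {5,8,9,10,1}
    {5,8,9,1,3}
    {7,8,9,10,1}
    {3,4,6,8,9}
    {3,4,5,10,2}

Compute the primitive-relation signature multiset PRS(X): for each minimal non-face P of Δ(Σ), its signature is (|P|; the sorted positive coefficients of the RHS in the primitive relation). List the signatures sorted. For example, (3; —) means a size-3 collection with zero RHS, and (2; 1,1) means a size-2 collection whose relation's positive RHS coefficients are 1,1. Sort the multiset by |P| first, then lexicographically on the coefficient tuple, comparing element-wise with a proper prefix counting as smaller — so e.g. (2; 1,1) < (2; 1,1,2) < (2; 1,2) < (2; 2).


Δ(Σ) — 10 vertices, 10 min non-faces:

  • {1,4}:  v_{1} + v_{4} = v_{5} — sig = (2; 1)
  • {3,7}:  v_{3} + v_{7} = v_{2} — sig = (2; 1)
  • {6,10}:  v_{6} + v_{10} = v_{4} + v_{7} — sig = (2; 1,1)
  • {1,6}:  v_{1} + v_{6} = v_{2} + v_{5} + v_{9} — sig = (2; 1,1,1)
  • {3,9,10}:  v_{3} + v_{9} + v_{10} = 0 — sig = (3; —)
  • {5,7,8}:  v_{5} + v_{7} + v_{8} = 0 — sig = (3; —)
  • {2,4,9}:  v_{2} + v_{4} + v_{9} = v_{6} — sig = (3; 1)
  • {2,5,8}:  v_{2} + v_{5} + v_{8} = v_{3} — sig = (3; 1)
  • {2,9,10}:  v_{2} + v_{9} + v_{10} = v_{7} — sig = (3; 1)
  • {5,6,8}:  v_{5} + v_{6} + v_{8} = v_{3} + v_{4} + v_{9} — sig = (3; 1,1,1)

so the primitive-relation signature multiset is
[(2; 1), (2; 1), (2; 1,1), (2; 1,1,1), (3; —), (3; —), (3; 1), (3; 1), (3; 1), (3; 1,1,1)]


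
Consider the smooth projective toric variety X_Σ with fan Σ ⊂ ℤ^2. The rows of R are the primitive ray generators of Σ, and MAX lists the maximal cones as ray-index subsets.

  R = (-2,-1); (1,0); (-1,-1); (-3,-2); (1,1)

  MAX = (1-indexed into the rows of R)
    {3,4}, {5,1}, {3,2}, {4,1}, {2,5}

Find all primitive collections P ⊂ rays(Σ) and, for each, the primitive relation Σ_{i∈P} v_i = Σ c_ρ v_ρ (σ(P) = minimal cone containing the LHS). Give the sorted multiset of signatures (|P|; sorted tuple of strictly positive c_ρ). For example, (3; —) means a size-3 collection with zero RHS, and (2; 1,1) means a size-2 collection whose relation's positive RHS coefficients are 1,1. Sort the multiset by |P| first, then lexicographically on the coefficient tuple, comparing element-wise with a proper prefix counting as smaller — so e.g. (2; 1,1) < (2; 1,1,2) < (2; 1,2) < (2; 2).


5 collections generate NE(X_Σ); each relation:

  P={3,5}:  v_{3} + v_{5} = 0  →  sig = (2; —)
  P={1,2}:  v_{1} + v_{2} = v_{3}  →  sig = (2; 1)
  P={1,3}:  v_{1} + v_{3} = v_{4}  →  sig = (2; 1)
  P={4,5}:  v_{4} + v_{5} = v_{1}  →  sig = (2; 1)
  P={2,4}:  v_{2} + v_{4} = 2·v_{3}  →  sig = (2; 2)

so the primitive-relation signature multiset is
    (2; —)
    (2; 1)
    (2; 1)
    (2; 1)
    (2; 2)


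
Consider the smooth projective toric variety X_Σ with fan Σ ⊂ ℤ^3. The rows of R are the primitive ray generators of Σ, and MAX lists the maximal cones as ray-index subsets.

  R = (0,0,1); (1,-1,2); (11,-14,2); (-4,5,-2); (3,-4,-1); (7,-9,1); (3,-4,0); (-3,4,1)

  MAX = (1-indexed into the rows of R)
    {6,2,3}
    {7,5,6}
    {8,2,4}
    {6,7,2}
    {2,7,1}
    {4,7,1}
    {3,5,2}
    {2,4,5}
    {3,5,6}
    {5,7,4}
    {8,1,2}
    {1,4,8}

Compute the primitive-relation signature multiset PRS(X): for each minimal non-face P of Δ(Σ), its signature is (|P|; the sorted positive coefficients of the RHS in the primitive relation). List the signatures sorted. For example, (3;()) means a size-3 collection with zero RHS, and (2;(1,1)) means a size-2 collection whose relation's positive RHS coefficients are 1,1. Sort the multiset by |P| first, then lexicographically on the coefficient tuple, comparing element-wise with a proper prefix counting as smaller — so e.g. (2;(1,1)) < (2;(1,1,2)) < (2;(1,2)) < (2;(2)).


14 minimal non-faces of Δ(Σ) (on 8 rays):

  P = {5,8}:  v_{5} + v_{8} = 0  ⇒ sig = (2;())
  P = {1,5}:  v_{1} + v_{5} = v_{7}  ⇒ sig = (2;(1))
  P = {4,6}:  v_{4} + v_{6} = v_{5}  ⇒ sig = (2;(1))
  P = {7,8}:  v_{7} + v_{8} = v_{1}  ⇒ sig = (2;(1))
  P = {3,8}:  v_{3} + v_{8} = v_{2} + v_{6}  ⇒ sig = (2;(1,1))
  P = {6,8}:  v_{6} + v_{8} = v_{2} + v_{7}  ⇒ sig = (2;(1,1))
  P = {1,3}:  v_{1} + v_{3} = v_{2} + v_{6} + v_{7}  ⇒ sig = (2;(1,1,1))
  P = {1,6}:  v_{1} + v_{6} = v_{2} + 2·v_{7}  ⇒ sig = (2;(1,2))
  P = {3,4}:  v_{3} + v_{4} = v_{2} + 2·v_{5}  ⇒ sig = (2;(1,2))
  P = {3,7}:  v_{3} + v_{7} = 2·v_{6}  ⇒ sig = (2;(2))
  P = {2,4,7}:  v_{2} + v_{4} + v_{7} = 0  ⇒ sig = (3;())
  P = {1,2,4}:  v_{1} + v_{2} + v_{4} = v_{8}  ⇒ sig = (3;(1))
  P = {2,5,6}:  v_{2} + v_{5} + v_{6} = v_{3}  ⇒ sig = (3;(1))
  P = {2,5,7}:  v_{2} + v_{5} + v_{7} = v_{6}  ⇒ sig = (3;(1))

Signatures (|P|; sorted positive RHS coefficients), sorted:
    |P|=2: 10 collections, coeffs (), (1), (1), (1), (1,1), (1,1), (1,1,1), (1,2), (1,2), (2)
    |P|=3: 4 collections, coeffs (), (1), (1), (1)


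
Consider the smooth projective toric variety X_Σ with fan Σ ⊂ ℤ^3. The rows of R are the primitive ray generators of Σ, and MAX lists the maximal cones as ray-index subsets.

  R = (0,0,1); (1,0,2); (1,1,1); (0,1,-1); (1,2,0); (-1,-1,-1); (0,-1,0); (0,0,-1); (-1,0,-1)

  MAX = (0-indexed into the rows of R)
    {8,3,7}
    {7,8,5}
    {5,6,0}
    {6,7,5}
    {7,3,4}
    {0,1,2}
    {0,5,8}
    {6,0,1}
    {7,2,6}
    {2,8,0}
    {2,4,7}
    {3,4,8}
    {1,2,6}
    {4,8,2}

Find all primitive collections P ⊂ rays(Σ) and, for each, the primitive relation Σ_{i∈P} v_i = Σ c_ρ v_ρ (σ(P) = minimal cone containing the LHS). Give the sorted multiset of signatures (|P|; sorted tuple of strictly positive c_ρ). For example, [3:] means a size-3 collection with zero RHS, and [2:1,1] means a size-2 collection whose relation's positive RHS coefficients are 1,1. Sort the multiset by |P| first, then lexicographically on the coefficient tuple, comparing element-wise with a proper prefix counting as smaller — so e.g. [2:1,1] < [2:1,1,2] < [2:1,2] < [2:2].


Σ has 18 primitive collections:

  P = {0,7}:  v_{0} + v_{7} = 0  →  sig = [2:]
  P = {2,5}:  v_{2} + v_{5} = 0  →  sig = [2:]
  P = {1,3}:  v_{1} + v_{3} = v_{2}  →  sig = [2:1]
  P = {1,8}:  v_{1} + v_{8} = v_{0}  →  sig = [2:1]
  P = {2,3}:  v_{2} + v_{3} = v_{4}  →  sig = [2:1]
  P = {3,6}:  v_{3} + v_{6} = v_{7}  →  sig = [2:1]
  P = {4,5}:  v_{4} + v_{5} = v_{3}  →  sig = [2:1]
  P = {6,8}:  v_{6} + v_{8} = v_{5}  →  sig = [2:1]
  P = {0,3}:  v_{0} + v_{3} = v_{2} + v_{8}  →  sig = [2:1,1]
  P = {1,5}:  v_{1} + v_{5} = v_{0} + v_{6}  →  sig = [2:1,1]
  P = {1,7}:  v_{1} + v_{7} = v_{2} + v_{6}  →  sig = [2:1,1]
  P = {3,5}:  v_{3} + v_{5} = v_{7} + v_{8}  →  sig = [2:1,1]
  P = {4,6}:  v_{4} + v_{6} = v_{2} + v_{7}  →  sig = [2:1,1]
  P = {0,4}:  v_{0} + v_{4} = 2·v_{2} + v_{8}  →  sig = [2:1,2]
  P = {1,4}:  v_{1} + v_{4} = 2·v_{2}  →  sig = [2:2]
  P = {0,2,6}:  v_{0} + v_{2} + v_{6} = v_{1}  →  sig = [3:1]
  P = {2,7,8}:  v_{2} + v_{7} + v_{8} = v_{3}  →  sig = [3:1]
  P = {4,7,8}:  v_{4} + v_{7} + v_{8} = 2·v_{3}  →  sig = [3:2]

so the primitive-relation signature multiset is
{ [2:] ×2,  [2:1] ×6,  [2:1,1] ×5,  [2:1,2],  [2:2],  [3:1] ×2,  [3:2] }


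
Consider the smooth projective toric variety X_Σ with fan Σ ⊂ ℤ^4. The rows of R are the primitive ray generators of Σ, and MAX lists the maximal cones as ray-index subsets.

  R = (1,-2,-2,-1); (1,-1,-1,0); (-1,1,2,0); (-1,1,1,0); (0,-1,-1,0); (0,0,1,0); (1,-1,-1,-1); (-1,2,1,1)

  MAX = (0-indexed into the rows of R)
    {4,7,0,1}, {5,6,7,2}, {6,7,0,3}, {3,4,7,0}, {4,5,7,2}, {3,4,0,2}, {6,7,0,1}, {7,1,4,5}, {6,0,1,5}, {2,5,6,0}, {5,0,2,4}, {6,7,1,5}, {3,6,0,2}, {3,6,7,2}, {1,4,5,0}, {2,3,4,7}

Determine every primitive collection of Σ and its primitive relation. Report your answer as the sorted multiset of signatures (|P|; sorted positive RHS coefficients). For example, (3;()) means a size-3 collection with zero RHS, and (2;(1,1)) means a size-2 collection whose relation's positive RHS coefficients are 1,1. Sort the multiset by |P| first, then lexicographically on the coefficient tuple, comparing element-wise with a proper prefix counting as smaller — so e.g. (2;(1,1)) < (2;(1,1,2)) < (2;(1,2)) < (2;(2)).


|primitive collections| = 6. Relations:

  • {1,3}:  v_{1} + v_{3} = 0  ⇒ sig = (2;())
  • {1,2}:  v_{1} + v_{2} = v_{5}  ⇒ sig = (2;(1))
  • {3,5}:  v_{3} + v_{5} = v_{2}  ⇒ sig = (2;(1))
  • {4,6}:  v_{4} + v_{6} = v_{0}  ⇒ sig = (2;(1))
  • {0,5,7}:  v_{0} + v_{5} + v_{7} = 0  ⇒ sig = (3;())
  • {0,2,7}:  v_{0} + v_{2} + v_{7} = v_{3}  ⇒ sig = (3;(1))

Hence PRS(X_Σ) =
    (2;())
    (2;(1))
    (2;(1))
    (2;(1))
    (3;())
    (3;(1))


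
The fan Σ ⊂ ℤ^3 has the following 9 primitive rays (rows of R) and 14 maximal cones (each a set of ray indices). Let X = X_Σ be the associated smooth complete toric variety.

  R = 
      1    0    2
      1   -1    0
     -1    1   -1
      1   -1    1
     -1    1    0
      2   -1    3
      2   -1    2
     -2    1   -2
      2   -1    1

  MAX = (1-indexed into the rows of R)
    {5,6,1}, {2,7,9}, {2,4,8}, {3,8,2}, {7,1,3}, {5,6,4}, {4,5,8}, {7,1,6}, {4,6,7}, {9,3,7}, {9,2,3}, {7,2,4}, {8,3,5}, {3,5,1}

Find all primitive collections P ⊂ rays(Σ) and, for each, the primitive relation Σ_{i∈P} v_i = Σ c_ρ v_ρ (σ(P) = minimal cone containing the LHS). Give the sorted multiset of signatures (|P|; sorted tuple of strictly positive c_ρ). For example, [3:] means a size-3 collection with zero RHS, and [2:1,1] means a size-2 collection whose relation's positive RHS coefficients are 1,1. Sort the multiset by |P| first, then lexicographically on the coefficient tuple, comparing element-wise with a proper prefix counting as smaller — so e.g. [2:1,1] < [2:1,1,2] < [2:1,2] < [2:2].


Minimal non-faces — 16 found among 9 rays, 14 max cones:

  {2,5}:  v_{2} + v_{5} = 0  so sig = [2:]
  {3,4}:  v_{3} + v_{4} = 0  so sig = [2:]
  {7,8}:  v_{7} + v_{8} = 0  so sig = [2:]
  {1,2}:  v_{1} + v_{2} = v_{7}  so sig = [2:1]
  {1,4}:  v_{1} + v_{4} = v_{6}  so sig = [2:1]
  {1,8}:  v_{1} + v_{8} = v_{5}  so sig = [2:1]
  {3,6}:  v_{3} + v_{6} = v_{1}  so sig = [2:1]
  {5,7}:  v_{5} + v_{7} = v_{1}  so sig = [2:1]
  {2,6}:  v_{2} + v_{6} = v_{4} + v_{7}  so sig = [2:1,1]
  {4,9}:  v_{4} + v_{9} = v_{2} + v_{7}  so sig = [2:1,1]
  {5,9}:  v_{5} + v_{9} = v_{3} + v_{7}  so sig = [2:1,1]
  {6,8}:  v_{6} + v_{8} = v_{4} + v_{5}  so sig = [2:1,1]
  {8,9}:  v_{8} + v_{9} = v_{2} + v_{3}  so sig = [2:1,1]
  {1,9}:  v_{1} + v_{9} = v_{3} + 2·v_{7}  so sig = [2:1,2]
  {6,9}:  v_{6} + v_{9} = 2·v_{7}  so sig = [2:2]
  {2,3,7}:  v_{2} + v_{3} + v_{7} = v_{9}  so sig = [3:1]

Signatures (|P|; sorted positive RHS coefficients), sorted:
    |P|=2: 15 collections, coeffs (), (), (), (1), (1), (1), (1), (1), (1,1), (1,1), (1,1), (1,1), (1,1), (1,2), (2)
    |P|=3: 1 collection, coeffs (1)


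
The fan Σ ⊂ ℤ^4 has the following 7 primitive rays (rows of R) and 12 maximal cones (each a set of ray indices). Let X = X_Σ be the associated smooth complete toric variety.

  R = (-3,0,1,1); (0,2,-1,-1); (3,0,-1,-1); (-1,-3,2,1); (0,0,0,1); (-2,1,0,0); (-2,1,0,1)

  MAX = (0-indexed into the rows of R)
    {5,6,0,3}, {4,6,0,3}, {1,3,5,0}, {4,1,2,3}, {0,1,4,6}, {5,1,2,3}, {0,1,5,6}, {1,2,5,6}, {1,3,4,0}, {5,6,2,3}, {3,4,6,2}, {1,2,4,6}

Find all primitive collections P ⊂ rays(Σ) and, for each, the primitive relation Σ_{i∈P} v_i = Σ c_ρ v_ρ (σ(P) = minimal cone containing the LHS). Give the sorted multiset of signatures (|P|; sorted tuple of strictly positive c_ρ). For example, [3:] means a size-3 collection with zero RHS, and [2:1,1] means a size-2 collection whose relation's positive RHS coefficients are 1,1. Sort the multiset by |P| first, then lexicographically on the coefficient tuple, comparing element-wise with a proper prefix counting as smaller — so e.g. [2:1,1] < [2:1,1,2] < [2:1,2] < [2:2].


Primitive collections (3):

  • {0,2}:  v_{0} + v_{2} = 0 ; sig = [2:]
  • {4,5}:  v_{4} + v_{5} = v_{6} ; sig = [2:1]
  • {1,3,6}:  v_{1} + v_{3} + v_{6} = v_{0} ; sig = [3:1]

Hence PRS(X_Σ) =
    |P|=2: 2 collections, coeffs (), (1)
    |P|=3: 1 collection, coeffs (1)


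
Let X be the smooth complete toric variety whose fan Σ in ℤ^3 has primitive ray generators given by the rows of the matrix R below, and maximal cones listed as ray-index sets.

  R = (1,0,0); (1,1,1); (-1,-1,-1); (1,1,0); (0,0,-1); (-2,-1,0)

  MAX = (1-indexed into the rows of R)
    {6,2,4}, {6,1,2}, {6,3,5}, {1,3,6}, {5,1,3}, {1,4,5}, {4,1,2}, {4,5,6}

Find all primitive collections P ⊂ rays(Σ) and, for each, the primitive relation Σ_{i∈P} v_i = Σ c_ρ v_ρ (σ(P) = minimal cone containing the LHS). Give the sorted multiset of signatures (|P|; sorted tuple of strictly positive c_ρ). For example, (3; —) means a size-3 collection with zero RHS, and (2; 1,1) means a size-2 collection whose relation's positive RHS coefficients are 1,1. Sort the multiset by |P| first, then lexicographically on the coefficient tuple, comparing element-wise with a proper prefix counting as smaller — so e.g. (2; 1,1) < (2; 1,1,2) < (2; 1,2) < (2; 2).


5 minimal non-faces of Δ(Σ) (on 6 rays):

  • {2,3}:  v_{2} + v_{3} = 0 ; sig = (2; —)
  • {2,5}:  v_{2} + v_{5} = v_{4} ; sig = (2; 1)
  • {3,4}:  v_{3} + v_{4} = v_{5} ; sig = (2; 1)
  • {1,4,6}:  v_{1} + v_{4} + v_{6} = 0 ; sig = (3; —)
  • {1,5,6}:  v_{1} + v_{5} + v_{6} = v_{3} ; sig = (3; 1)

Sorted signature multiset PRS(X):
    (2; —)
    (2; 1)
    (2; 1)
    (3; —)
    (3; 1)


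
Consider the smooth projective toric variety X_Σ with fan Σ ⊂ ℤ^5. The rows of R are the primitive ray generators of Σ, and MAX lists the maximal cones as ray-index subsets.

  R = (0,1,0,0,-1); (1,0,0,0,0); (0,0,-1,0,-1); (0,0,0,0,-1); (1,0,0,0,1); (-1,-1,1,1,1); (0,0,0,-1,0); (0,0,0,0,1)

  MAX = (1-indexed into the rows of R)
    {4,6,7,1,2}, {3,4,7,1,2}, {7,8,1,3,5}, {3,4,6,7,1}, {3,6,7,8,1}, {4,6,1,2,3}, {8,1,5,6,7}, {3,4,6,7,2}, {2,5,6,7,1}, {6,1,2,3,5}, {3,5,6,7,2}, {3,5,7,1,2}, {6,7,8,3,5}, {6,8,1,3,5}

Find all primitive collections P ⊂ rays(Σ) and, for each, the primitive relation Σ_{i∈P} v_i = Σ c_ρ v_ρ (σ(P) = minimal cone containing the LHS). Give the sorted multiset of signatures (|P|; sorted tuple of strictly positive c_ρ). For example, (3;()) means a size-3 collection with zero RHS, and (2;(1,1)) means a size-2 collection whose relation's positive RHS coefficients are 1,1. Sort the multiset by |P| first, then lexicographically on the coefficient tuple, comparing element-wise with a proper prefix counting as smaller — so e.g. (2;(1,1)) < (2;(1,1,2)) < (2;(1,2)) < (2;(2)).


Minimal non-faces — 5 found among 8 rays, 14 max cones:

  P = {4,8}:  v_{4} + v_{8} = 0 — sig = (2;())
  P = {2,8}:  v_{2} + v_{8} = v_{5} — sig = (2;(1))
  P = {4,5}:  v_{4} + v_{5} = v_{2} — sig = (2;(1))
  P = {1,3,5,6,7}:  v_{1} + v_{3} + v_{5} + v_{6} + v_{7} = 0 — sig = (5;())
  P = {1,2,3,6,7}:  v_{1} + v_{2} + v_{3} + v_{6} + v_{7} = v_{4} — sig = (5;(1))

so the primitive-relation signature multiset is
{ (2;()),  (2;(1)) ×2,  (5;()),  (5;(1)) }


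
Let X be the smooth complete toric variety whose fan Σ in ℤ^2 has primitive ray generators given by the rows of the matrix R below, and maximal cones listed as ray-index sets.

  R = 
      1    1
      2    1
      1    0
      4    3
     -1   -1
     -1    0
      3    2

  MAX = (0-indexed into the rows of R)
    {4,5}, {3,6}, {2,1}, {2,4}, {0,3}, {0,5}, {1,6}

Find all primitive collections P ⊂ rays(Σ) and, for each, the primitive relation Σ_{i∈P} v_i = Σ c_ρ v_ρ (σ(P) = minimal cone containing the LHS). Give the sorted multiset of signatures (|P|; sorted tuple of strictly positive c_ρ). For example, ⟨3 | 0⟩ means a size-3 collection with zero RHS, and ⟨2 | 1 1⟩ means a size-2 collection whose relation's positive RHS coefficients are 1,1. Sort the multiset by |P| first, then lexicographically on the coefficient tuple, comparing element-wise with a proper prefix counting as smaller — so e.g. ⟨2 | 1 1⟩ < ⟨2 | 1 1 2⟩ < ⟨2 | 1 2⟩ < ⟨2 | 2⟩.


Minimal non-faces — 14 found among 7 rays, 7 max cones:

  • {0,4}:  v_{0} + v_{4} = 0 ; sig = ⟨2 | 0⟩
  • {2,5}:  v_{2} + v_{5} = 0 ; sig = ⟨2 | 0⟩
  • {0,1}:  v_{0} + v_{1} = v_{6} ; sig = ⟨2 | 1⟩
  • {0,2}:  v_{0} + v_{2} = v_{1} ; sig = ⟨2 | 1⟩
  • {0,6}:  v_{0} + v_{6} = v_{3} ; sig = ⟨2 | 1⟩
  • {1,4}:  v_{1} + v_{4} = v_{2} ; sig = ⟨2 | 1⟩
  • {1,5}:  v_{1} + v_{5} = v_{0} ; sig = ⟨2 | 1⟩
  • {3,4}:  v_{3} + v_{4} = v_{6} ; sig = ⟨2 | 1⟩
  • {4,6}:  v_{4} + v_{6} = v_{1} ; sig = ⟨2 | 1⟩
  • {2,3}:  v_{2} + v_{3} = v_{1} + v_{6} ; sig = ⟨2 | 1 1⟩
  • {1,3}:  v_{1} + v_{3} = 2·v_{6} ; sig = ⟨2 | 2⟩
  • {2,6}:  v_{2} + v_{6} = 2·v_{1} ; sig = ⟨2 | 2⟩
  • {5,6}:  v_{5} + v_{6} = 2·v_{0} ; sig = ⟨2 | 2⟩
  • {3,5}:  v_{3} + v_{5} = 3·v_{0} ; sig = ⟨2 | 3⟩

Hence PRS(X_Σ) =
{ ⟨2 | 0⟩ ×2,  ⟨2 | 1⟩ ×7,  ⟨2 | 1 1⟩,  ⟨2 | 2⟩ ×3,  ⟨2 | 3⟩ }


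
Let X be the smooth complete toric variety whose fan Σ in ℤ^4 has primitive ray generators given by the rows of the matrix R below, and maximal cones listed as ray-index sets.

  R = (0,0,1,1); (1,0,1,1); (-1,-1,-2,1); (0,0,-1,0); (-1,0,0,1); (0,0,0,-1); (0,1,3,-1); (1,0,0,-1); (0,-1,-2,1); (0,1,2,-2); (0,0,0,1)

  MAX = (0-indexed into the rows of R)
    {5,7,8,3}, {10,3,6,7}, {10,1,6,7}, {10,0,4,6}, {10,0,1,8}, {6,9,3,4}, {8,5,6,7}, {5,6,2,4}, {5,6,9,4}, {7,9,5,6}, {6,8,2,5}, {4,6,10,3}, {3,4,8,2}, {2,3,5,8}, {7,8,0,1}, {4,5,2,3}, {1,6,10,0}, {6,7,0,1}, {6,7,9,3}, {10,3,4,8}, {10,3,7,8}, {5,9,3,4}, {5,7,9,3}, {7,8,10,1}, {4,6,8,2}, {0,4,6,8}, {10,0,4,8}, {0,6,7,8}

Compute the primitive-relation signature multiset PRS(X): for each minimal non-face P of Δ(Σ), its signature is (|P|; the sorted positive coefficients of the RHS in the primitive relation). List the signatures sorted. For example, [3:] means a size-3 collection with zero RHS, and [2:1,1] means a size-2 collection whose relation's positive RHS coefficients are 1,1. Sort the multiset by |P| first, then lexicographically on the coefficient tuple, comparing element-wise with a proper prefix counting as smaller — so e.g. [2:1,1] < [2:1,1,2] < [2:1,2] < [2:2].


Primitive collections (23):

  {4,7}:  v_{4} + v_{7} = 0 ; sig = [2:]
  {5,10}:  v_{5} + v_{10} = 0 ; sig = [2:]
  {0,3}:  v_{0} + v_{3} = v_{10} ; sig = [2:1]
  {0,9}:  v_{0} + v_{9} = v_{6} ; sig = [2:1]
  {8,9}:  v_{8} + v_{9} = v_{5} ; sig = [2:1]
  {0,5}:  v_{0} + v_{5} = v_{6} + v_{8} ; sig = [2:1,1]
  {1,2}:  v_{1} + v_{2} = v_{0} + v_{8} ; sig = [2:1,1]
  {1,4}:  v_{1} + v_{4} = v_{0} + v_{10} ; sig = [2:1,1]
  {1,5}:  v_{1} + v_{5} = v_{0} + v_{7} ; sig = [2:1,1]
  {2,7}:  v_{2} + v_{7} = v_{5} + v_{8} ; sig = [2:1,1]
  {2,10}:  v_{2} + v_{10} = v_{4} + v_{8} ; sig = [2:1,1]
  {9,10}:  v_{9} + v_{10} = v_{3} + v_{6} ; sig = [2:1,1]
  {1,9}:  v_{1} + v_{9} = v_{6} + v_{7} + v_{10} ; sig = [2:1,1,1]
  {0,2}:  v_{0} + v_{2} = v_{4} + v_{6} + 2·v_{8} ; sig = [2:1,1,2]
  {1,3}:  v_{1} + v_{3} = v_{7} + 2·v_{10} ; sig = [2:1,2]
  {2,9}:  v_{2} + v_{9} = v_{4} + 2·v_{5} ; sig = [2:1,2]
  {3,6,8}:  v_{3} + v_{6} + v_{8} = 0 ; sig = [3:]
  {0,7,10}:  v_{0} + v_{7} + v_{10} = v_{1} ; sig = [3:1]
  {3,5,6}:  v_{3} + v_{5} + v_{6} = v_{9} ; sig = [3:1]
  {4,5,8}:  v_{4} + v_{5} + v_{8} = v_{2} ; sig = [3:1]
  {6,8,10}:  v_{6} + v_{8} + v_{10} = v_{0} ; sig = [3:1]
  {2,3,6}:  v_{2} + v_{3} + v_{6} = v_{4} + v_{5} ; sig = [3:1,1]
  {1,6,8}:  v_{1} + v_{6} + v_{8} = 2·v_{0} + v_{7} ; sig = [3:1,2]

Sorted signature multiset PRS(X):
    [2:]
    [2:]
    [2:1]
    [2:1]
    [2:1]
    [2:1,1]
    [2:1,1]
    [2:1,1]
    [2:1,1]
    [2:1,1]
    [2:1,1]
    [2:1,1]
    [2:1,1,1]
    [2:1,1,2]
    [2:1,2]
    [2:1,2]
    [3:]
    [3:1]
    [3:1]
    [3:1]
    [3:1]
    [3:1,1]
    [3:1,2]


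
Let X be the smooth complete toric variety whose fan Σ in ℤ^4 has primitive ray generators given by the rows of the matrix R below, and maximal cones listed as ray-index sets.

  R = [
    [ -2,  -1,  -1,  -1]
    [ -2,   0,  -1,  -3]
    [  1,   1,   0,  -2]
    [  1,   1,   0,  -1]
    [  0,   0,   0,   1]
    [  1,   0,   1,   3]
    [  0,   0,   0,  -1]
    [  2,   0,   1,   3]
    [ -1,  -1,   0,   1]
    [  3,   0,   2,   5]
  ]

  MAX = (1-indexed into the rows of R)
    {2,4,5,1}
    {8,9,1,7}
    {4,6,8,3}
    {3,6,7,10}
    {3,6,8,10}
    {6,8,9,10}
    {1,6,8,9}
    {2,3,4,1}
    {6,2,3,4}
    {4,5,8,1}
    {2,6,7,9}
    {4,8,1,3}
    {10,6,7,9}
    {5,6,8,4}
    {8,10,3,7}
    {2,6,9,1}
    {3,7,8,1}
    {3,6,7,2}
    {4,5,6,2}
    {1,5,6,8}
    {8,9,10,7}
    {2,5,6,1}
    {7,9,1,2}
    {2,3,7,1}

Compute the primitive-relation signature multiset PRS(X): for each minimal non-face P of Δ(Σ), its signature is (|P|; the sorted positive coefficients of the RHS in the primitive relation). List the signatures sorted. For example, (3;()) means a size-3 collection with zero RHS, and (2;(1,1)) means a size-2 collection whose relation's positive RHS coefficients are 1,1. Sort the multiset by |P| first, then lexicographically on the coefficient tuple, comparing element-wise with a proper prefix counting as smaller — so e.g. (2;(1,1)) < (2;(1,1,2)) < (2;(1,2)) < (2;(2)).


15 minimal non-faces of Δ(Σ) (on 10 rays):

  P={2,8}:  v_{2} + v_{8} = 0  ⟹  sig = (2;())
  P={4,9}:  v_{4} + v_{9} = 0  ⟹  sig = (2;())
  P={5,7}:  v_{5} + v_{7} = 0  ⟹  sig = (2;())
  P={3,5}:  v_{3} + v_{5} = v_{4}  ⟹  sig = (2;(1))
  P={3,9}:  v_{3} + v_{9} = v_{7}  ⟹  sig = (2;(1))
  P={4,7}:  v_{4} + v_{7} = v_{3}  ⟹  sig = (2;(1))
  P={1,10}:  v_{1} + v_{10} = v_{8} + v_{9}  ⟹  sig = (2;(1,1))
  P={2,10}:  v_{2} + v_{10} = v_{6} + v_{7}  ⟹  sig = (2;(1,1))
  P={5,9}:  v_{5} + v_{9} = v_{1} + v_{6}  ⟹  sig = (2;(1,1))
  P={5,10}:  v_{5} + v_{10} = v_{6} + v_{8}  ⟹  sig = (2;(1,1))
  P={4,10}:  v_{4} + v_{10} = v_{3} + v_{6} + v_{8}  ⟹  sig = (2;(1,1,1))
  P={1,3,6}:  v_{1} + v_{3} + v_{6} = 0  ⟹  sig = (3;())
  P={1,4,6}:  v_{1} + v_{4} + v_{6} = v_{5}  ⟹  sig = (3;(1))
  P={1,6,7}:  v_{1} + v_{6} + v_{7} = v_{9}  ⟹  sig = (3;(1))
  P={6,7,8}:  v_{6} + v_{7} + v_{8} = v_{10}  ⟹  sig = (3;(1))

Sorted signature multiset PRS(X):
{ (2;()) ×3,  (2;(1)) ×3,  (2;(1,1)) ×4,  (2;(1,1,1)),  (3;()),  (3;(1)) ×3 }


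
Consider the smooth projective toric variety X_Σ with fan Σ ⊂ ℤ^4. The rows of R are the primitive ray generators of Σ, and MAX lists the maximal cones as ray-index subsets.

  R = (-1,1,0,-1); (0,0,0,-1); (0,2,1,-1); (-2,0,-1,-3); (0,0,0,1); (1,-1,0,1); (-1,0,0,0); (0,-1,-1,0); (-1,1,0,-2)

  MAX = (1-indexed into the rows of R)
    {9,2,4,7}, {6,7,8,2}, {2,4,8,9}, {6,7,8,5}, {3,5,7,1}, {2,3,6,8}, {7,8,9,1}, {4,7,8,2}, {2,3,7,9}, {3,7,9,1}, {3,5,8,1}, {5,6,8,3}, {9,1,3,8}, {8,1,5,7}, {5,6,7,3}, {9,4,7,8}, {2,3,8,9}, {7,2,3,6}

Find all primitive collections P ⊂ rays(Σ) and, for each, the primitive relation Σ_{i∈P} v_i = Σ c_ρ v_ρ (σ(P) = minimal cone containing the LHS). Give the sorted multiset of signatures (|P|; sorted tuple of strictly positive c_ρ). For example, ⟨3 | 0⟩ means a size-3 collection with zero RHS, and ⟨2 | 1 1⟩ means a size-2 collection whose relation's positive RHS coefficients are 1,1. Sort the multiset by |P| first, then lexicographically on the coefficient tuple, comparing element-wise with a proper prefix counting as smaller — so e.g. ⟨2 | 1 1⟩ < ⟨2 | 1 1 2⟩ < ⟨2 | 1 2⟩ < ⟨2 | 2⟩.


The 11 primitive collections of Σ (r=9, n=4):

  {1,6}:  v_{1} + v_{6} = 0 — sig = ⟨2 | 0⟩
  {2,5}:  v_{2} + v_{5} = 0 — sig = ⟨2 | 0⟩
  {1,2}:  v_{1} + v_{2} = v_{9} — sig = ⟨2 | 1⟩
  {5,9}:  v_{5} + v_{9} = v_{1} — sig = ⟨2 | 1⟩
  {6,9}:  v_{6} + v_{9} = v_{2} — sig = ⟨2 | 1⟩
  {4,5}:  v_{4} + v_{5} = v_{7} + v_{8} + v_{9} — sig = ⟨2 | 1 1 1⟩
  {1,4}:  v_{1} + v_{4} = v_{7} + v_{8} + 2·v_{9} — sig = ⟨2 | 1 1 2⟩
  {4,6}:  v_{4} + v_{6} = 2·v_{2} + v_{7} + v_{8} — sig = ⟨2 | 1 1 2⟩
  {3,4}:  v_{3} + v_{4} = 2·v_{9} — sig = ⟨2 | 2⟩
  {3,7,8}:  v_{3} + v_{7} + v_{8} = v_{1} — sig = ⟨3 | 1⟩
  {2,7,8,9}:  v_{2} + v_{7} + v_{8} + v_{9} = v_{4} — sig = ⟨4 | 1⟩

Signatures (|P|; sorted positive RHS coefficients), sorted:
[⟨2 | 0⟩, ⟨2 | 0⟩, ⟨2 | 1⟩, ⟨2 | 1⟩, ⟨2 | 1⟩, ⟨2 | 1 1 1⟩, ⟨2 | 1 1 2⟩, ⟨2 | 1 1 2⟩, ⟨2 | 2⟩, ⟨3 | 1⟩, ⟨4 | 1⟩]


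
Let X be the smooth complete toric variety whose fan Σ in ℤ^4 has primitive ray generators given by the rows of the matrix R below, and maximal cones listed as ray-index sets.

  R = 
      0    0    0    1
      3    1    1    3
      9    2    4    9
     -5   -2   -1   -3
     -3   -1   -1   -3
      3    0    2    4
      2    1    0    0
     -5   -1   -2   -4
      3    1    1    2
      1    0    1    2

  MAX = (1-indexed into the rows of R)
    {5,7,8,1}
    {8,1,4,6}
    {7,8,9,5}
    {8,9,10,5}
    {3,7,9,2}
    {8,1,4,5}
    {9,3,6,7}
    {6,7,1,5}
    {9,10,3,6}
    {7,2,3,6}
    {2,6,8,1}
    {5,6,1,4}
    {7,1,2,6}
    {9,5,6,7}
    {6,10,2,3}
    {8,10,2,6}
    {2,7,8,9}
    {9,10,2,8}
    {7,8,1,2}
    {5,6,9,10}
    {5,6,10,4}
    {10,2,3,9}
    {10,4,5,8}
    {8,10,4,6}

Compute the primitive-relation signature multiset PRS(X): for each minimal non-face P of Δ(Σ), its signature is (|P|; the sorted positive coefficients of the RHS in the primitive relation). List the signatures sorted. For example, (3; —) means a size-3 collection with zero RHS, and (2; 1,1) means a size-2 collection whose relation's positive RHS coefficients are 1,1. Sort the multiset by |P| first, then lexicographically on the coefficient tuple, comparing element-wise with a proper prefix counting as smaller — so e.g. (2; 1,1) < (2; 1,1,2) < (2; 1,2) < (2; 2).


The 15 primitive collections of Σ (r=10, n=4):

  {2,5}:  v_{2} + v_{5} = 0  →  sig = (2; —)
  {1,9}:  v_{1} + v_{9} = v_{2}  →  sig = (2; 1)
  {4,7}:  v_{4} + v_{7} = v_{5}  →  sig = (2; 1)
  {7,10}:  v_{7} + v_{10} = v_{9}  →  sig = (2; 1)
  {2,4}:  v_{2} + v_{4} = v_{6} + v_{8}  →  sig = (2; 1,1)
  {3,4}:  v_{3} + v_{4} = v_{6} + v_{10}  →  sig = (2; 1,1)
  {3,5}:  v_{3} + v_{5} = v_{6} + v_{9}  →  sig = (2; 1,1)
  {3,8}:  v_{3} + v_{8} = v_{2} + v_{10}  →  sig = (2; 1,1)
  {4,9}:  v_{4} + v_{9} = v_{5} + v_{10}  →  sig = (2; 1,1)
  {1,10}:  v_{1} + v_{10} = v_{2} + v_{6} + v_{8}  →  sig = (2; 1,1,1)
  {1,3}:  v_{1} + v_{3} = 2·v_{2} + v_{6}  →  sig = (2; 1,2)
  {6,7,8}:  v_{6} + v_{7} + v_{8} = 0  →  sig = (3; —)
  {2,6,9}:  v_{2} + v_{6} + v_{9} = v_{3}  →  sig = (3; 1)
  {5,6,8}:  v_{5} + v_{6} + v_{8} = v_{4}  →  sig = (3; 1)
  {6,8,9}:  v_{6} + v_{8} + v_{9} = v_{10}  →  sig = (3; 1)

Hence PRS(X_Σ) =
{ (2; —),  (2; 1) ×3,  (2; 1,1) ×5,  (2; 1,1,1),  (2; 1,2),  (3; —),  (3; 1) ×3 }


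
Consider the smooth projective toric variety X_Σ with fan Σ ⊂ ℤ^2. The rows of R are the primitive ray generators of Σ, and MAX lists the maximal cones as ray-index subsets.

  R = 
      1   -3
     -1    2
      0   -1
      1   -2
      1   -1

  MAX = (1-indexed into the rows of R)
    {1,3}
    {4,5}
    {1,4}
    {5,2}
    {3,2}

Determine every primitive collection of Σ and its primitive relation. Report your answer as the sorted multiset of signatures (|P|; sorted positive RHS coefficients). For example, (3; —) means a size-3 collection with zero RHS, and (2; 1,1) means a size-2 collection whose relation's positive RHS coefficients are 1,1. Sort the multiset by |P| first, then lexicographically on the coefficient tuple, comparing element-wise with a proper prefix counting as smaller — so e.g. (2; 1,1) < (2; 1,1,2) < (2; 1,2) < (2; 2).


Primitive collections (5):

  {2,4}:  v_{2} + v_{4} = 0  so sig = (2; —)
  {1,2}:  v_{1} + v_{2} = v_{3}  so sig = (2; 1)
  {3,4}:  v_{3} + v_{4} = v_{1}  so sig = (2; 1)
  {3,5}:  v_{3} + v_{5} = v_{4}  so sig = (2; 1)
  {1,5}:  v_{1} + v_{5} = 2·v_{4}  so sig = (2; 2)

Signatures (|P|; sorted positive RHS coefficients), sorted:
[(2; —), (2; 1), (2; 1), (2; 1), (2; 2)]


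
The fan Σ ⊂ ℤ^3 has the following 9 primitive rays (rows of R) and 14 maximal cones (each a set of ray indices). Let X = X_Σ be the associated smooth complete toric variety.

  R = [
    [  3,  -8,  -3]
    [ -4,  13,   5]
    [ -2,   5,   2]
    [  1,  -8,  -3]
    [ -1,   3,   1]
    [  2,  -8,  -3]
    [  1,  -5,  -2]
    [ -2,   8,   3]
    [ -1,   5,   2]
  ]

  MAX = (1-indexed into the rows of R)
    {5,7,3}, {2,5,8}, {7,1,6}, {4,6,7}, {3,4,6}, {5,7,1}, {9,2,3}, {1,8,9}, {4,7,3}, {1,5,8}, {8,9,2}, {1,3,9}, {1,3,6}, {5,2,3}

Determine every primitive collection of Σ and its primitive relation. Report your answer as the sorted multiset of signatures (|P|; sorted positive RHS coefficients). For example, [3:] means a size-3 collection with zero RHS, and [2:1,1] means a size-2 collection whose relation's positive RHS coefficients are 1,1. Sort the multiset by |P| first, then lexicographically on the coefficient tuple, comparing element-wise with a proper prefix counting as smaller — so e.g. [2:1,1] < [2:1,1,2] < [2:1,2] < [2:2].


Δ(Σ) — 9 vertices, 18 min non-faces:

  P={6,8}:  v_{6} + v_{8} = 0  ⇒ sig = [2:]
  P={7,9}:  v_{7} + v_{9} = 0  ⇒ sig = [2:]
  P={1,2}:  v_{1} + v_{2} = v_{9}  ⇒ sig = [2:1]
  P={2,6}:  v_{2} + v_{6} = v_{3}  ⇒ sig = [2:1]
  P={3,8}:  v_{3} + v_{8} = v_{2}  ⇒ sig = [2:1]
  P={5,6}:  v_{5} + v_{6} = v_{7}  ⇒ sig = [2:1]
  P={5,9}:  v_{5} + v_{9} = v_{8}  ⇒ sig = [2:1]
  P={7,8}:  v_{7} + v_{8} = v_{5}  ⇒ sig = [2:1]
  P={2,7}:  v_{2} + v_{7} = v_{3} + v_{5}  ⇒ sig = [2:1,1]
  P={4,8}:  v_{4} + v_{8} = v_{3} + v_{7}  ⇒ sig = [2:1,1]
  P={4,9}:  v_{4} + v_{9} = v_{3} + v_{6}  ⇒ sig = [2:1,1]
  P={6,9}:  v_{6} + v_{9} = v_{1} + v_{3}  ⇒ sig = [2:1,1]
  P={2,4}:  v_{2} + v_{4} = 2·v_{3} + v_{7}  ⇒ sig = [2:1,2]
  P={4,5}:  v_{4} + v_{5} = v_{3} + 2·v_{7}  ⇒ sig = [2:1,2]
  P={1,4}:  v_{1} + v_{4} = 2·v_{6}  ⇒ sig = [2:2]
  P={1,3,5}:  v_{1} + v_{3} + v_{5} = 0  ⇒ sig = [3:]
  P={1,3,7}:  v_{1} + v_{3} + v_{7} = v_{6}  ⇒ sig = [3:1]
  P={3,6,7}:  v_{3} + v_{6} + v_{7} = v_{4}  ⇒ sig = [3:1]

Sorted signature multiset PRS(X):
    |P|=2: 15 collections, coeffs (), (), (1), (1), (1), (1), (1), (1), (1,1), (1,1), (1,1), (1,1), (1,2), (1,2), (2)
    |P|=3: 3 collections, coeffs (), (1), (1)


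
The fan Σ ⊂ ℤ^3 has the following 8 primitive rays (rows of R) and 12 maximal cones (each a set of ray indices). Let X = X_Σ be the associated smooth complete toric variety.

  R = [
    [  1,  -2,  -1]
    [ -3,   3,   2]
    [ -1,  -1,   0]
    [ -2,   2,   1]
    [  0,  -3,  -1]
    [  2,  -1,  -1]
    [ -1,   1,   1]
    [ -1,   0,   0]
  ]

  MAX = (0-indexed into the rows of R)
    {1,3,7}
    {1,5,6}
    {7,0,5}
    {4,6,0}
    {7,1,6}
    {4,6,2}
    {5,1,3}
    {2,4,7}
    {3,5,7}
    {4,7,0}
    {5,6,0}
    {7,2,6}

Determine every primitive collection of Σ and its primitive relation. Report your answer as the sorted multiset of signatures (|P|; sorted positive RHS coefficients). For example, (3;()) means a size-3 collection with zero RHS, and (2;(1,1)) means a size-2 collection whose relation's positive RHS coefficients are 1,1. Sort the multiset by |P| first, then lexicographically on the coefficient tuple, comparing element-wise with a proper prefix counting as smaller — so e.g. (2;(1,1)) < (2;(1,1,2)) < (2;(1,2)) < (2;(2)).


Minimal non-faces — 14 found among 8 rays, 12 max cones:

  P={0,2}:  v_{0} + v_{2} = v_{4} — sig = (2;(1))
  P={0,3}:  v_{0} + v_{3} = v_{7} — sig = (2;(1))
  P={2,5}:  v_{2} + v_{5} = v_{0} — sig = (2;(1))
  P={3,6}:  v_{3} + v_{6} = v_{1} — sig = (2;(1))
  P={0,1}:  v_{0} + v_{1} = v_{6} + v_{7} — sig = (2;(1,1))
  P={3,4}:  v_{3} + v_{4} = v_{2} + v_{7} — sig = (2;(1,1))
  P={1,4}:  v_{1} + v_{4} = v_{2} + v_{6} + v_{7} — sig = (2;(1,1,1))
  P={2,3}:  v_{2} + v_{3} = v_{6} + 2·v_{7} — sig = (2;(1,2))
  P={4,5}:  v_{4} + v_{5} = 2·v_{0} — sig = (2;(2))
  P={1,2}:  v_{1} + v_{2} = 2·v_{6} + 2·v_{7} — sig = (2;(2,2))
  P={5,6,7}:  v_{5} + v_{6} + v_{7} = 0 — sig = (3;())
  P={0,6,7}:  v_{0} + v_{6} + v_{7} = v_{2} — sig = (3;(1))
  P={1,5,7}:  v_{1} + v_{5} + v_{7} = v_{3} — sig = (3;(1))
  P={4,6,7}:  v_{4} + v_{6} + v_{7} = 2·v_{2} — sig = (3;(2))

so the primitive-relation signature multiset is
    (2;(1))
    (2;(1))
    (2;(1))
    (2;(1))
    (2;(1,1))
    (2;(1,1))
    (2;(1,1,1))
    (2;(1,2))
    (2;(2))
    (2;(2,2))
    (3;())
    (3;(1))
    (3;(1))
    (3;(2))


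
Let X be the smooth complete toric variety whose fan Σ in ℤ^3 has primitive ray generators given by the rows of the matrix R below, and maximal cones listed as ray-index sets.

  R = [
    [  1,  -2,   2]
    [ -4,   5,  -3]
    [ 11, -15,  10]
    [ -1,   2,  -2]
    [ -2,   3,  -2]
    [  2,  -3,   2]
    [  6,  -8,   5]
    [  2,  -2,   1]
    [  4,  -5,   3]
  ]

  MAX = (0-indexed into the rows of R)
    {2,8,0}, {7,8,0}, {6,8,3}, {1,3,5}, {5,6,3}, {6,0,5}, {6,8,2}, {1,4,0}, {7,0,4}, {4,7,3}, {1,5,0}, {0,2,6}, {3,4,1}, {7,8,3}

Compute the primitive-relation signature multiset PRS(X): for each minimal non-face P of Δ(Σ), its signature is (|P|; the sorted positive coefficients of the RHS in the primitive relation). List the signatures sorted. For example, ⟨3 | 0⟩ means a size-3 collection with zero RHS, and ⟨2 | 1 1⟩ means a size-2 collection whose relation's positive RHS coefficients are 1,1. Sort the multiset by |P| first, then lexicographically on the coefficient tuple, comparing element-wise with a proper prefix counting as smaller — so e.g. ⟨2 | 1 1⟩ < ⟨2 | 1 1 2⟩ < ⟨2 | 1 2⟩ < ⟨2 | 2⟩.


16 minimal non-faces of Δ(Σ) (on 9 rays):

  • {0,3}:  v_{0} + v_{3} = 0  so sig = ⟨2 | 0⟩
  • {1,8}:  v_{1} + v_{8} = 0  so sig = ⟨2 | 0⟩
  • {4,5}:  v_{4} + v_{5} = 0  so sig = ⟨2 | 0⟩
  • {1,6}:  v_{1} + v_{6} = v_{5}  so sig = ⟨2 | 1⟩
  • {1,7}:  v_{1} + v_{7} = v_{4}  so sig = ⟨2 | 1⟩
  • {4,6}:  v_{4} + v_{6} = v_{8}  so sig = ⟨2 | 1⟩
  • {4,8}:  v_{4} + v_{8} = v_{7}  so sig = ⟨2 | 1⟩
  • {5,7}:  v_{5} + v_{7} = v_{8}  so sig = ⟨2 | 1⟩
  • {5,8}:  v_{5} + v_{8} = v_{6}  so sig = ⟨2 | 1⟩
  • {1,2}:  v_{1} + v_{2} = v_{0} + v_{6}  so sig = ⟨2 | 1 1⟩
  • {2,3}:  v_{2} + v_{3} = v_{6} + v_{8}  so sig = ⟨2 | 1 1⟩
  • {2,4}:  v_{2} + v_{4} = v_{0} + 2·v_{8}  so sig = ⟨2 | 1 2⟩
  • {2,5}:  v_{2} + v_{5} = v_{0} + 2·v_{6}  so sig = ⟨2 | 1 2⟩
  • {2,7}:  v_{2} + v_{7} = v_{0} + 3·v_{8}  so sig = ⟨2 | 1 3⟩
  • {6,7}:  v_{6} + v_{7} = 2·v_{8}  so sig = ⟨2 | 2⟩
  • {0,6,8}:  v_{0} + v_{6} + v_{8} = v_{2}  so sig = ⟨3 | 1⟩

Hence PRS(X_Σ) =
[⟨2 | 0⟩, ⟨2 | 0⟩, ⟨2 | 0⟩, ⟨2 | 1⟩, ⟨2 | 1⟩, ⟨2 | 1⟩, ⟨2 | 1⟩, ⟨2 | 1⟩, ⟨2 | 1⟩, ⟨2 | 1 1⟩, ⟨2 | 1 1⟩, ⟨2 | 1 2⟩, ⟨2 | 1 2⟩, ⟨2 | 1 3⟩, ⟨2 | 2⟩, ⟨3 | 1⟩]
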